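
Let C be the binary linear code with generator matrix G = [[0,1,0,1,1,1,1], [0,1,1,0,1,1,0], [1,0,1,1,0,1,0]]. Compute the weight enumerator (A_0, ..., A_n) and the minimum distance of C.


Weight distribution: A_0 = 1, A_3 = 2, A_4 = 3, A_5 = 2. Minimum distance d = 3.

Enumerate all 2^3 = 8 messages m ∈ F_2^3.
For each, compute codeword c = mG in F_2^7, then tally its weight.
  m = 000 → c = 0000000, weight = 0.
  m = 100 → c = 0101111, weight = 5.
  m = 010 → c = 0110110, weight = 4.
  m = 110 → c = 0011001, weight = 3.
  m = 001 → c = 1011010, weight = 4.
  m = 101 → c = 1110101, weight = 5.
  m = 011 → c = 1101100, weight = 4.
  m = 111 → c = 1000011, weight = 3.
Tally weights:
  weight 0: 1 codewords.
  weight 3: 2 codewords.
  weight 4: 3 codewords.
  weight 5: 2 codewords.
Minimum distance d = smallest w > 0 with A_w > 0 = 3.
Sanity: Σ A_w = 8 = 2^3 = 8 ✓.


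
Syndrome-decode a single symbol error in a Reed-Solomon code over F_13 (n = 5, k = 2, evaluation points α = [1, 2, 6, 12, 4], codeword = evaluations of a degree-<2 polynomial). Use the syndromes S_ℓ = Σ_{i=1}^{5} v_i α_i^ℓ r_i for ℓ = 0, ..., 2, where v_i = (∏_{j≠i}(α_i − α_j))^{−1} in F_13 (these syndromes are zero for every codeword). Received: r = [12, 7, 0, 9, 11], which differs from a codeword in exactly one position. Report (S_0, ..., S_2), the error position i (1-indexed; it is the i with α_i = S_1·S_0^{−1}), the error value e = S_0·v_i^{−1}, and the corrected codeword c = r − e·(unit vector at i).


S = (8, 6, 11), error at position 5, error magnitude e = 1, c = [12, 7, 0, 9, 10].

Step 1: column multipliers v_i = (∏_{j≠i}(α_i − α_j))^{−1} mod 13.
  i = 1 (α = 1): (1−2)(1−6)(1−12)(1−4) = (−1)·(−5)·(−11)·(−3) = 165 ≡ 9, so v_1 = 9^{−1} = 3 (mod 13).
  i = 2 (α = 2): (2−1)(2−6)(2−12)(2−4) = 1·(−4)·(−10)·(−2) = −80 ≡ 11, so v_2 = 11^{−1} = 6 (mod 13).
  i = 3 (α = 6): (6−1)(6−2)(6−12)(6−4) = 5·4·(−6)·2 = −240 ≡ 7, so v_3 = 7^{−1} = 2 (mod 13).
  i = 4 (α = 12): (12−1)(12−2)(12−6)(12−4) = 11·10·6·8 = 5280 ≡ 2, so v_4 = 2^{−1} = 7 (mod 13).
  i = 5 (α = 4): (4−1)(4−2)(4−6)(4−12) = 3·2·(−2)·(−8) = 96 ≡ 5, so v_5 = 5^{−1} = 8 (mod 13).
  v = [3, 6, 2, 7, 8].
Step 2: syndromes of r = [12, 7, 0, 9, 11] (all sums mod 13).
  S_0 = Σ v_i r_i = 3·12 + 6·7 + 2·0 + 7·9 + 8·11 = 229 ≡ 8.
  S_1 = Σ v_i α_i r_i = 3·1·12 + 6·2·7 + 2·6·0 + 7·12·9 + 8·4·11 = 1228 ≡ 6.
  α_i^2 mod 13 = [1, 4, 10, 1, 3].
  S_2 = Σ v_i α_i^2 r_i = 3·1·12 + 6·4·7 + 2·10·0 + 7·1·9 + 8·3·11 = 531 ≡ 11.
  S = (8, 6, 11) ≠ 0, so r is not a codeword (an error is present).
Step 3: locate the error. For a single error e at position i, S_ℓ = v_i·e·α_i^ℓ, so α_err = S_1/S_0.
  S_0^{−1} = 8^{−1} = 5 (mod 13), so α_err = 6·5 = 30 ≡ 4 = α_5. Error position i = 5.
  Consistency check: S_2/S_1 = 11·11 = 121 ≡ 4 = α_err ✓ (single-error assumption holds).
Step 4: error magnitude e = S_0/v_5 = S_0·∏_{j≠5}(α_5 − α_j) = 8·5 = 40 ≡ 1 (mod 13).
Step 5: correct position 5: c_5 = r_5 − e = 11 − 1 ≡ 10 (mod 13). Hence c = [12, 7, 0, 9, 10].
  Check: interpolating c through the α_i gives m(x) = 4 + 8·x (degree < 2) with m(α_i) = c_i for every i, so c is indeed a codeword.


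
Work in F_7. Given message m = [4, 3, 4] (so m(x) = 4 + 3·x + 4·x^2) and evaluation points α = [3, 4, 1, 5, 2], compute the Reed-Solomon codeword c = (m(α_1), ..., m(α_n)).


c = [0, 3, 4, 0, 5]

Message polynomial: m(x) = 4 + 3·x + 4·x^2 (mod 7).
For each evaluation point α_i, compute m(α_i) mod 7:
  α_1 = 3: Horner steps 4 → 1 → 0, so m(3) = 0.
  α_2 = 4: Horner steps 4 → 5 → 3, so m(4) = 3.
  α_3 = 1: Horner steps 4 → 0 → 4, so m(1) = 4.
  α_4 = 5: Horner steps 4 → 2 → 0, so m(5) = 0.
  α_5 = 2: Horner steps 4 → 4 → 5, so m(2) = 5.
Codeword c = [0, 3, 4, 0, 5] ∈ F_7^5.


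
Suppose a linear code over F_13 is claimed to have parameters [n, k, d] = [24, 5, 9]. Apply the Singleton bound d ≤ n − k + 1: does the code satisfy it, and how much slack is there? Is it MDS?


Singleton RHS = n − k + 1 = 20, slack = 11, bound satisfied, not MDS.

Singleton bound: d ≤ n − k + 1.
Here n = 24, k = 5, so n − k + 1 = 20.
Given d = 9, check d ≤ 20: YES.
Slack = (n − k + 1) − d = 11.
The code is NOT MDS (slack = 11 > 0).
Description: the claimed parameters are [24, 5, 9]_13; such a code would be non-MDS.


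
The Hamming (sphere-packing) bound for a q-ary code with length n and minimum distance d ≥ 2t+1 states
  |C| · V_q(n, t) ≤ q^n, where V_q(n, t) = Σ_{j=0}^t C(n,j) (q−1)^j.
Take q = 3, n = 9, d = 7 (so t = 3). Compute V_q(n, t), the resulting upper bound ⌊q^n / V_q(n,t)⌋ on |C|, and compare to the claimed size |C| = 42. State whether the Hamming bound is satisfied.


V_q(n, t) = 835, q^n = 19683, Hamming bound = 23, |C| = 42 > bound (violated).

Step 1: Compute V_q(n, t) = Σ_{j=0}^3 C(n, j) (q−1)^j.
  j = 0: C(9,0)·(2)^0 = 1·1 = 1.
  j = 1: C(9,1)·(2)^1 = 9·2 = 18.
  j = 2: C(9,2)·(2)^2 = 36·4 = 144.
  j = 3: C(9,3)·(2)^3 = 84·8 = 672.
  V_q(n, t) = 1 + 18 + 144 + 672 = 835.
Step 2: q^n = 3^9 = 19683.
Step 3: Hamming bound ⌊q^n / V_q(n,t)⌋ = ⌊19683/835⌋ = 23.
Step 4: Compare |C| = 42 to 23: violated.
The claimed |C| lies above the Hamming bound, so no 3-ary code of length 9 with d ≥ 7 can have 42 codewords.


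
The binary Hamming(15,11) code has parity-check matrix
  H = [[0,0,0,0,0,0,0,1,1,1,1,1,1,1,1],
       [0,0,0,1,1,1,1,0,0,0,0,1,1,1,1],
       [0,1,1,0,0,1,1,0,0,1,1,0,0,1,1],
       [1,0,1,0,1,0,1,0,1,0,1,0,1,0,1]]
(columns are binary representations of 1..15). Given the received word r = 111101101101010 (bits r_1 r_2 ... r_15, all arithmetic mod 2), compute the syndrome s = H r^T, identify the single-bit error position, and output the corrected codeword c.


s = (0, 1, 0, 0)^T, error position = 4, corrected codeword c = 111001101101010

Compute s = H r^T mod 2 one row at a time:
  s_1 = 0 + 1 + 1 + 0 + 1 + 0 + 1 + 0 = 4 ≡ 0 (mod 2).
  s_2 = 1 + 0 + 1 + 1 + 1 + 0 + 1 + 0 = 5 ≡ 1 (mod 2).
  s_3 = 1 + 1 + 1 + 1 + 1 + 0 + 1 + 0 = 6 ≡ 0 (mod 2).
  s_4 = 1 + 1 + 0 + 1 + 1 + 0 + 0 + 0 = 4 ≡ 0 (mod 2).
s = (0, 1, 0, 0)^T — this equals column 4 of H (binary 0100), so error is at position 4.
Correct: flip bit 4 of r = 111101101101010 to get c = 111001101101010.


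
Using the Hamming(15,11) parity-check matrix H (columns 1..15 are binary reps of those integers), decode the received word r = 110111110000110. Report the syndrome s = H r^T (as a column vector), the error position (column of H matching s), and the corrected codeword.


s = (1, 0, 0, 0)^T, error position = 8, corrected codeword c = 110111100000110

Compute s = H r^T mod 2 one row at a time:
  s_1 = 1 + 0 + 0 + 0 + 0 + 1 + 1 + 0 = 3 ≡ 1 (mod 2).
  s_2 = 1 + 1 + 1 + 1 + 0 + 1 + 1 + 0 = 6 ≡ 0 (mod 2).
  s_3 = 1 + 0 + 1 + 1 + 0 + 0 + 1 + 0 = 4 ≡ 0 (mod 2).
  s_4 = 1 + 0 + 1 + 1 + 0 + 0 + 1 + 0 = 4 ≡ 0 (mod 2).
s = (1, 0, 0, 0)^T — this equals column 8 of H (binary 1000), so error is at position 8.
Correct: flip bit 8 of r = 110111110000110 to get c = 110111100000110.


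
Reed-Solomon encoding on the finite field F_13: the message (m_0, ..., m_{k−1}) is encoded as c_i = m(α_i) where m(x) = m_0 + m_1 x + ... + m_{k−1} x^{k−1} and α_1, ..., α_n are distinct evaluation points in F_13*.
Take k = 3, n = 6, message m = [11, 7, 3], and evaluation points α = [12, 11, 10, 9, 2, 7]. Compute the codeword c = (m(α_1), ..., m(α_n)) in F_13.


c = [7, 9, 4, 5, 11, 12]

Message polynomial: m(x) = 11 + 7·x + 3·x^2 (mod 13).
For each evaluation point α_i, compute m(α_i) mod 13:
  α_1 = 12: Horner steps 3 → 4 → 7, so m(12) = 7.
  α_2 = 11: Horner steps 3 → 1 → 9, so m(11) = 9.
  α_3 = 10: Horner steps 3 → 11 → 4, so m(10) = 4.
  α_4 = 9: Horner steps 3 → 8 → 5, so m(9) = 5.
  α_5 = 2: Horner steps 3 → 0 → 11, so m(2) = 11.
  α_6 = 7: Horner steps 3 → 2 → 12, so m(7) = 12.
Codeword c = [7, 9, 4, 5, 11, 12] ∈ F_13^6.


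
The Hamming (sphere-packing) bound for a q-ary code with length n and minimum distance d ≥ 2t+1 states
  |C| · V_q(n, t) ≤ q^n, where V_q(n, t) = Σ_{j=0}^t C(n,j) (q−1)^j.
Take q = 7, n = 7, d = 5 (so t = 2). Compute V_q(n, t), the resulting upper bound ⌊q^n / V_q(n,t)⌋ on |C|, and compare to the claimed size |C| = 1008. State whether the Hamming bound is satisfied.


V_q(n, t) = 799, q^n = 823543, Hamming bound = 1030, |C| = 1008 ≤ bound (satisfied).

Step 1: Compute V_q(n, t) = Σ_{j=0}^2 C(n, j) (q−1)^j.
  j = 0: C(7,0)·(6)^0 = 1·1 = 1.
  j = 1: C(7,1)·(6)^1 = 7·6 = 42.
  j = 2: C(7,2)·(6)^2 = 21·36 = 756.
  V_q(n, t) = 1 + 42 + 756 = 799.
Step 2: q^n = 7^7 = 823543.
Step 3: Hamming bound ⌊q^n / V_q(n,t)⌋ = ⌊823543/799⌋ = 1030.
Step 4: Compare |C| = 1008 to 1030: satisfied.
The claimed |C| lies below the Hamming bound.


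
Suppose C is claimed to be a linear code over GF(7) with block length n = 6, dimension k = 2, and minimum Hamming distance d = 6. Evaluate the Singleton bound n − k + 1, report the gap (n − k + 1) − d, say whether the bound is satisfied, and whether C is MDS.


Singleton RHS = n − k + 1 = 5, slack = -1, bound violated (no such code; not MDS).

Singleton bound: d ≤ n − k + 1.
Here n = 6, k = 2, so n − k + 1 = 5.
Given d = 6, check d ≤ 5: NO.
Slack = (n − k + 1) − d = -1.
The slack is negative: d = 6 exceeds n − k + 1 = 5 by 1, so the Singleton bound is violated and no linear [6, 2, 6]_7 code can exist. In particular it is not MDS (MDS requires d = n − k + 1 exactly).
Description: the claimed parameters are [6, 2, 6]_7; such a code would be impossible (violates the Singleton bound).


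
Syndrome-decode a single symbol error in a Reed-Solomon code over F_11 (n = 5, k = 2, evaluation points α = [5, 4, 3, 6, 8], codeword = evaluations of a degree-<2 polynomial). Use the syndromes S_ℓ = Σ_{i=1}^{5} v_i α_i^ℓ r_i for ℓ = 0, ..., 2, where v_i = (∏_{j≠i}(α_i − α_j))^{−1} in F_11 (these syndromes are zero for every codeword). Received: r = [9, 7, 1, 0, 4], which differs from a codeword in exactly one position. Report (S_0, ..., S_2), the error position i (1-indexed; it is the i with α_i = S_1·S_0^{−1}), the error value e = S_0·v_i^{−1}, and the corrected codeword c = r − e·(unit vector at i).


S = (5, 4, 1), error at position 3, error magnitude e = 7, c = [9, 7, 5, 0, 4].

Step 1: column multipliers v_i = (∏_{j≠i}(α_i − α_j))^{−1} mod 11.
  i = 1 (α = 5): (5−4)(5−3)(5−6)(5−8) = 1·2·(−1)·(−3) = 6 ≡ 6, so v_1 = 6^{−1} = 2 (mod 11).
  i = 2 (α = 4): (4−5)(4−3)(4−6)(4−8) = (−1)·1·(−2)·(−4) = −8 ≡ 3, so v_2 = 3^{−1} = 4 (mod 11).
  i = 3 (α = 3): (3−5)(3−4)(3−6)(3−8) = (−2)·(−1)·(−3)·(−5) = 30 ≡ 8, so v_3 = 8^{−1} = 7 (mod 11).
  i = 4 (α = 6): (6−5)(6−4)(6−3)(6−8) = 1·2·3·(−2) = −12 ≡ 10, so v_4 = 10^{−1} = 10 (mod 11).
  i = 5 (α = 8): (8−5)(8−4)(8−3)(8−6) = 3·4·5·2 = 120 ≡ 10, so v_5 = 10^{−1} = 10 (mod 11).
  v = [2, 4, 7, 10, 10].
Step 2: syndromes of r = [9, 7, 1, 0, 4] (all sums mod 11).
  S_0 = Σ v_i r_i = 2·9 + 4·7 + 7·1 + 10·0 + 10·4 = 93 ≡ 5.
  S_1 = Σ v_i α_i r_i = 2·5·9 + 4·4·7 + 7·3·1 + 10·6·0 + 10·8·4 = 543 ≡ 4.
  α_i^2 mod 11 = [3, 5, 9, 3, 9].
  S_2 = Σ v_i α_i^2 r_i = 2·3·9 + 4·5·7 + 7·9·1 + 10·3·0 + 10·9·4 = 617 ≡ 1.
  S = (5, 4, 1) ≠ 0, so r is not a codeword (an error is present).
Step 3: locate the error. For a single error e at position i, S_ℓ = v_i·e·α_i^ℓ, so α_err = S_1/S_0.
  S_0^{−1} = 5^{−1} = 9 (mod 11), so α_err = 4·9 = 36 ≡ 3 = α_3. Error position i = 3.
  Consistency check: S_2/S_1 = 1·3 = 3 ≡ 3 = α_err ✓ (single-error assumption holds).
Step 4: error magnitude e = S_0/v_3 = S_0·∏_{j≠3}(α_3 − α_j) = 5·8 = 40 ≡ 7 (mod 11).
Step 5: correct position 3: c_3 = r_3 − e = 1 − 7 ≡ 5 (mod 11). Hence c = [9, 7, 5, 0, 4].
  Check: interpolating c through the α_i gives m(x) = 10 + 2·x (degree < 2) with m(α_i) = c_i for every i, so c is indeed a codeword.


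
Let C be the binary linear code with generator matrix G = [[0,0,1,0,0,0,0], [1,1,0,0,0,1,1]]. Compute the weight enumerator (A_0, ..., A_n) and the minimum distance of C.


Weight distribution: A_0 = 1, A_1 = 1, A_4 = 1, A_5 = 1. Minimum distance d = 1.

Enumerate all 2^2 = 4 messages m ∈ F_2^2.
For each, compute codeword c = mG in F_2^7, then tally its weight.
  m = 00 → c = 0000000, weight = 0.
  m = 10 → c = 0010000, weight = 1.
  m = 01 → c = 1100011, weight = 4.
  m = 11 → c = 1110011, weight = 5.
Tally weights:
  weight 0: 1 codewords.
  weight 1: 1 codewords.
  weight 4: 1 codewords.
  weight 5: 1 codewords.
Minimum distance d = smallest w > 0 with A_w > 0 = 1.
Sanity: Σ A_w = 4 = 2^2 = 4 ✓.


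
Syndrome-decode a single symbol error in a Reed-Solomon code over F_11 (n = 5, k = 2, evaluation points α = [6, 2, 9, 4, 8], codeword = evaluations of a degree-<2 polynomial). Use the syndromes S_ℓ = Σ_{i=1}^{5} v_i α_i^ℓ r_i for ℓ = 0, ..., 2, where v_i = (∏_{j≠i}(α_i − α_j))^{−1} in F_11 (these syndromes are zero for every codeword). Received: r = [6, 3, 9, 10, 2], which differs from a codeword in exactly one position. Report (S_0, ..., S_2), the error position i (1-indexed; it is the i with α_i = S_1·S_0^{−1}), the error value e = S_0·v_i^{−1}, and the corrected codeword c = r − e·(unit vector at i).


S = (7, 8, 6), error at position 3, error magnitude e = 9, c = [6, 3, 0, 10, 2].

Step 1: column multipliers v_i = (∏_{j≠i}(α_i − α_j))^{−1} mod 11.
  i = 1 (α = 6): (6−2)(6−9)(6−4)(6−8) = 4·(−3)·2·(−2) = 48 ≡ 4, so v_1 = 4^{−1} = 3 (mod 11).
  i = 2 (α = 2): (2−6)(2−9)(2−4)(2−8) = (−4)·(−7)·(−2)·(−6) = 336 ≡ 6, so v_2 = 6^{−1} = 2 (mod 11).
  i = 3 (α = 9): (9−6)(9−2)(9−4)(9−8) = 3·7·5·1 = 105 ≡ 6, so v_3 = 6^{−1} = 2 (mod 11).
  i = 4 (α = 4): (4−6)(4−2)(4−9)(4−8) = (−2)·2·(−5)·(−4) = −80 ≡ 8, so v_4 = 8^{−1} = 7 (mod 11).
  i = 5 (α = 8): (8−6)(8−2)(8−9)(8−4) = 2·6·(−1)·4 = −48 ≡ 7, so v_5 = 7^{−1} = 8 (mod 11).
  v = [3, 2, 2, 7, 8].
Step 2: syndromes of r = [6, 3, 9, 10, 2] (all sums mod 11).
  S_0 = Σ v_i r_i = 3·6 + 2·3 + 2·9 + 7·10 + 8·2 = 128 ≡ 7.
  S_1 = Σ v_i α_i r_i = 3·6·6 + 2·2·3 + 2·9·9 + 7·4·10 + 8·8·2 = 690 ≡ 8.
  α_i^2 mod 11 = [3, 4, 4, 5, 9].
  S_2 = Σ v_i α_i^2 r_i = 3·3·6 + 2·4·3 + 2·4·9 + 7·5·10 + 8·9·2 = 644 ≡ 6.
  S = (7, 8, 6) ≠ 0, so r is not a codeword (an error is present).
Step 3: locate the error. For a single error e at position i, S_ℓ = v_i·e·α_i^ℓ, so α_err = S_1/S_0.
  S_0^{−1} = 7^{−1} = 8 (mod 11), so α_err = 8·8 = 64 ≡ 9 = α_3. Error position i = 3.
  Consistency check: S_2/S_1 = 6·7 = 42 ≡ 9 = α_err ✓ (single-error assumption holds).
Step 4: error magnitude e = S_0/v_3 = S_0·∏_{j≠3}(α_3 − α_j) = 7·6 = 42 ≡ 9 (mod 11).
Step 5: correct position 3: c_3 = r_3 − e = 9 − 9 ≡ 0 (mod 11). Hence c = [6, 3, 0, 10, 2].
  Check: interpolating c through the α_i gives m(x) = 7 + 9·x (degree < 2) with m(α_i) = c_i for every i, so c is indeed a codeword.


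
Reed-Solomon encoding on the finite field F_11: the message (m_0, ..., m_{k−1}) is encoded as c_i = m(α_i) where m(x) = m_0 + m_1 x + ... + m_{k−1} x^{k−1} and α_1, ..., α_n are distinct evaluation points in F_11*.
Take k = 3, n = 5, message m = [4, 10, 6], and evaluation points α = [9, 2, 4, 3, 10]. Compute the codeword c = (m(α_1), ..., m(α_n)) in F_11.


c = [8, 4, 8, 0, 0]

Message polynomial: m(x) = 4 + 10·x + 6·x^2 (mod 11).
For each evaluation point α_i, compute m(α_i) mod 11:
  α_1 = 9: Horner steps 6 → 9 → 8, so m(9) = 8.
  α_2 = 2: Horner steps 6 → 0 → 4, so m(2) = 4.
  α_3 = 4: Horner steps 6 → 1 → 8, so m(4) = 8.
  α_4 = 3: Horner steps 6 → 6 → 0, so m(3) = 0.
  α_5 = 10: Horner steps 6 → 4 → 0, so m(10) = 0.
Codeword c = [8, 4, 8, 0, 0] ∈ F_11^5.


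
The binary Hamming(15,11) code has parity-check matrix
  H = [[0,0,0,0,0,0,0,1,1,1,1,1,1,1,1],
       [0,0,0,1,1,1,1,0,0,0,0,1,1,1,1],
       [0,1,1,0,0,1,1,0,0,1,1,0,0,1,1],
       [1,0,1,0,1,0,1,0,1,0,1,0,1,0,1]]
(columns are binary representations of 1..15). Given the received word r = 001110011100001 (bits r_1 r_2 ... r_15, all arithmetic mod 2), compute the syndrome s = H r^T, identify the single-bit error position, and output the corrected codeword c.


s = (0, 1, 1, 0)^T, error position = 6, corrected codeword c = 001111011100001

Compute s = H r^T mod 2 one row at a time:
  s_1 = 1 + 1 + 1 + 0 + 0 + 0 + 0 + 1 = 4 ≡ 0 (mod 2).
  s_2 = 1 + 1 + 0 + 0 + 0 + 0 + 0 + 1 = 3 ≡ 1 (mod 2).
  s_3 = 0 + 1 + 0 + 0 + 1 + 0 + 0 + 1 = 3 ≡ 1 (mod 2).
  s_4 = 0 + 1 + 1 + 0 + 1 + 0 + 0 + 1 = 4 ≡ 0 (mod 2).
s = (0, 1, 1, 0)^T — this equals column 6 of H (binary 0110), so error is at position 6.
Correct: flip bit 6 of r = 001110011100001 to get c = 001111011100001.


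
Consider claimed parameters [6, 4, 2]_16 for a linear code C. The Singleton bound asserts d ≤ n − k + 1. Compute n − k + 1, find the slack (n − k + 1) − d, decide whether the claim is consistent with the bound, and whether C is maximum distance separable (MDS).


Singleton RHS = n − k + 1 = 3, slack = 1, bound satisfied, not MDS.

Singleton bound: d ≤ n − k + 1.
Here n = 6, k = 4, so n − k + 1 = 3.
Given d = 2, check d ≤ 3: YES.
Slack = (n − k + 1) − d = 1.
The code is NOT MDS (slack = 1 > 0).
Description: the claimed parameters are [6, 4, 2]_16; such a code would be non-MDS.


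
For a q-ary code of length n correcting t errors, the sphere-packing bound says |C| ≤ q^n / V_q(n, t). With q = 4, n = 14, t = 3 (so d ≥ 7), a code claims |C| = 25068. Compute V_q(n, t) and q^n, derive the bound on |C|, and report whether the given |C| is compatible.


V_q(n, t) = 10690, q^n = 268435456, Hamming bound = 25110, |C| = 25068 ≤ bound (satisfied).

Step 1: Compute V_q(n, t) = Σ_{j=0}^3 C(n, j) (q−1)^j.
  j = 0: C(14,0)·(3)^0 = 1·1 = 1.
  j = 1: C(14,1)·(3)^1 = 14·3 = 42.
  j = 2: C(14,2)·(3)^2 = 91·9 = 819.
  j = 3: C(14,3)·(3)^3 = 364·27 = 9828.
  V_q(n, t) = 1 + 42 + 819 + 9828 = 10690.
Step 2: q^n = 4^14 = 268435456.
Step 3: Hamming bound ⌊q^n / V_q(n,t)⌋ = ⌊268435456/10690⌋ = 25110.
Step 4: Compare |C| = 25068 to 25110: satisfied.
The claimed |C| lies below the Hamming bound.


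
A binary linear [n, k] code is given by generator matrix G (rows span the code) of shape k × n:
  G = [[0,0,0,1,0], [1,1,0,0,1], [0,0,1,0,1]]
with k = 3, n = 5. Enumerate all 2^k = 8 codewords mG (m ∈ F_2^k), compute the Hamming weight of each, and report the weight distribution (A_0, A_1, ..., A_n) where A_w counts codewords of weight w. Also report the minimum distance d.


Weight distribution: A_0 = 1, A_1 = 1, A_2 = 1, A_3 = 3, A_4 = 2. Minimum distance d = 1.

Enumerate all 2^3 = 8 messages m ∈ F_2^3.
For each, compute codeword c = mG in F_2^5, then tally its weight.
  m = 000 → c = 00000, weight = 0.
  m = 100 → c = 00010, weight = 1.
  m = 010 → c = 11001, weight = 3.
  m = 110 → c = 11011, weight = 4.
  m = 001 → c = 00101, weight = 2.
  m = 101 → c = 00111, weight = 3.
  m = 011 → c = 11100, weight = 3.
  m = 111 → c = 11110, weight = 4.
Tally weights:
  weight 0: 1 codewords.
  weight 1: 1 codewords.
  weight 2: 1 codewords.
  weight 3: 3 codewords.
  weight 4: 2 codewords.
Minimum distance d = smallest w > 0 with A_w > 0 = 1.
Sanity: Σ A_w = 8 = 2^3 = 8 ✓.


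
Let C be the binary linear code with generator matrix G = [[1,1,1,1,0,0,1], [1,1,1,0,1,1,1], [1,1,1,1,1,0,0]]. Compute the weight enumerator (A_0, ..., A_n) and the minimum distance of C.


Weight distribution: A_0 = 1, A_2 = 1, A_3 = 2, A_4 = 1, A_5 = 2, A_6 = 1. Minimum distance d = 2.

Enumerate all 2^3 = 8 messages m ∈ F_2^3.
For each, compute codeword c = mG in F_2^7, then tally its weight.
  m = 000 → c = 0000000, weight = 0.
  m = 100 → c = 1111001, weight = 5.
  m = 010 → c = 1110111, weight = 6.
  m = 110 → c = 0001110, weight = 3.
  m = 001 → c = 1111100, weight = 5.
  m = 101 → c = 0000101, weight = 2.
  m = 011 → c = 0001011, weight = 3.
  m = 111 → c = 1110010, weight = 4.
Tally weights:
  weight 0: 1 codewords.
  weight 2: 1 codewords.
  weight 3: 2 codewords.
  weight 4: 1 codewords.
  weight 5: 2 codewords.
  weight 6: 1 codewords.
Minimum distance d = smallest w > 0 with A_w > 0 = 2.
Sanity: Σ A_w = 8 = 2^3 = 8 ✓.


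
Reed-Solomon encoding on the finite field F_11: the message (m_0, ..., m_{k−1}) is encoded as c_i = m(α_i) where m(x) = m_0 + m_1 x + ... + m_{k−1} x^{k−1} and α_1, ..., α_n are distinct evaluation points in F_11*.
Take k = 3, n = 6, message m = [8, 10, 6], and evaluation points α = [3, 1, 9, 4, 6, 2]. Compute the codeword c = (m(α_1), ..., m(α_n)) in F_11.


c = [4, 2, 1, 1, 9, 8]

Message polynomial: m(x) = 8 + 10·x + 6·x^2 (mod 11).
For each evaluation point α_i, compute m(α_i) mod 11:
  α_1 = 3: Horner steps 6 → 6 → 4, so m(3) = 4.
  α_2 = 1: Horner steps 6 → 5 → 2, so m(1) = 2.
  α_3 = 9: Horner steps 6 → 9 → 1, so m(9) = 1.
  α_4 = 4: Horner steps 6 → 1 → 1, so m(4) = 1.
  α_5 = 6: Horner steps 6 → 2 → 9, so m(6) = 9.
  α_6 = 2: Horner steps 6 → 0 → 8, so m(2) = 8.
Codeword c = [4, 2, 1, 1, 9, 8] ∈ F_11^6.


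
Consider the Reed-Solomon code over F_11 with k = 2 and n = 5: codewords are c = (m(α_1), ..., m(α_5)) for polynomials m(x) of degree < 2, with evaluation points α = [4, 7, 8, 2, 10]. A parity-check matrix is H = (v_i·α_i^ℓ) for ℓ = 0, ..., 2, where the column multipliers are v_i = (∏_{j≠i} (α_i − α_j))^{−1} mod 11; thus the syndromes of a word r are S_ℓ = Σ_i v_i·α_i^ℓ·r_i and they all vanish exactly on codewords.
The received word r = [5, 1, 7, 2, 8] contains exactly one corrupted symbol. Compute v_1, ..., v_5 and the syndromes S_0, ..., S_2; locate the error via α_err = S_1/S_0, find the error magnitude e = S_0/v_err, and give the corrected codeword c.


S = (6, 1, 2), error at position 4, error magnitude e = 9, c = [5, 1, 7, 4, 8].

Step 1: column multipliers v_i = (∏_{j≠i}(α_i − α_j))^{−1} mod 11.
  i = 1 (α = 4): (4−7)(4−8)(4−2)(4−10) = (−3)·(−4)·2·(−6) = −144 ≡ 10, so v_1 = 10^{−1} = 10 (mod 11).
  i = 2 (α = 7): (7−4)(7−8)(7−2)(7−10) = 3·(−1)·5·(−3) = 45 ≡ 1, so v_2 = 1^{−1} = 1 (mod 11).
  i = 3 (α = 8): (8−4)(8−7)(8−2)(8−10) = 4·1·6·(−2) = −48 ≡ 7, so v_3 = 7^{−1} = 8 (mod 11).
  i = 4 (α = 2): (2−4)(2−7)(2−8)(2−10) = (−2)·(−5)·(−6)·(−8) = 480 ≡ 7, so v_4 = 7^{−1} = 8 (mod 11).
  i = 5 (α = 10): (10−4)(10−7)(10−8)(10−2) = 6·3·2·8 = 288 ≡ 2, so v_5 = 2^{−1} = 6 (mod 11).
  v = [10, 1, 8, 8, 6].
Step 2: syndromes of r = [5, 1, 7, 2, 8] (all sums mod 11).
  S_0 = Σ v_i r_i = 10·5 + 1·1 + 8·7 + 8·2 + 6·8 = 171 ≡ 6.
  S_1 = Σ v_i α_i r_i = 10·4·5 + 1·7·1 + 8·8·7 + 8·2·2 + 6·10·8 = 1167 ≡ 1.
  α_i^2 mod 11 = [5, 5, 9, 4, 1].
  S_2 = Σ v_i α_i^2 r_i = 10·5·5 + 1·5·1 + 8·9·7 + 8·4·2 + 6·1·8 = 871 ≡ 2.
  S = (6, 1, 2) ≠ 0, so r is not a codeword (an error is present).
Step 3: locate the error. For a single error e at position i, S_ℓ = v_i·e·α_i^ℓ, so α_err = S_1/S_0.
  S_0^{−1} = 6^{−1} = 2 (mod 11), so α_err = 1·2 = 2 ≡ 2 = α_4. Error position i = 4.
  Consistency check: S_2/S_1 = 2·1 = 2 ≡ 2 = α_err ✓ (single-error assumption holds).
Step 4: error magnitude e = S_0/v_4 = S_0·∏_{j≠4}(α_4 − α_j) = 6·7 = 42 ≡ 9 (mod 11).
Step 5: correct position 4: c_4 = r_4 − e = 2 − 9 ≡ 4 (mod 11). Hence c = [5, 1, 7, 4, 8].
  Check: interpolating c through the α_i gives m(x) = 3 + 6·x (degree < 2) with m(α_i) = c_i for every i, so c is indeed a codeword.


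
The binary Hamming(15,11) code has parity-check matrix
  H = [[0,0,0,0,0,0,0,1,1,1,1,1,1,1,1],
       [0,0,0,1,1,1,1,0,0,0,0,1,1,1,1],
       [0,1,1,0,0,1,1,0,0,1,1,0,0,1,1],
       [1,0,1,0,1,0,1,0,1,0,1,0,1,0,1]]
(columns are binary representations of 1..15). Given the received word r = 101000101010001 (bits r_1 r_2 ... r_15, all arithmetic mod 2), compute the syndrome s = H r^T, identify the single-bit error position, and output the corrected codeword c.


s = (1, 0, 0, 0)^T, error position = 8, corrected codeword c = 101000111010001

Compute s = H r^T mod 2 one row at a time:
  s_1 = 0 + 1 + 0 + 1 + 0 + 0 + 0 + 1 = 3 ≡ 1 (mod 2).
  s_2 = 0 + 0 + 0 + 1 + 0 + 0 + 0 + 1 = 2 ≡ 0 (mod 2).
  s_3 = 0 + 1 + 0 + 1 + 0 + 1 + 0 + 1 = 4 ≡ 0 (mod 2).
  s_4 = 1 + 1 + 0 + 1 + 1 + 1 + 0 + 1 = 6 ≡ 0 (mod 2).
s = (1, 0, 0, 0)^T — this equals column 8 of H (binary 1000), so error is at position 8.
Correct: flip bit 8 of r = 101000101010001 to get c = 101000111010001.


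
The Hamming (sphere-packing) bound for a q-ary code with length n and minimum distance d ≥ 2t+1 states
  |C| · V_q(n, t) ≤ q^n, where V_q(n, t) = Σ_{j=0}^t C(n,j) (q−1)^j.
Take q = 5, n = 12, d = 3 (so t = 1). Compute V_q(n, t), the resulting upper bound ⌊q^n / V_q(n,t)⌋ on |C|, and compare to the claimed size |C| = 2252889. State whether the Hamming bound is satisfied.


V_q(n, t) = 49, q^n = 244140625, Hamming bound = 4982461, |C| = 2252889 ≤ bound (satisfied).

Step 1: Compute V_q(n, t) = Σ_{j=0}^1 C(n, j) (q−1)^j.
  j = 0: C(12,0)·(4)^0 = 1·1 = 1.
  j = 1: C(12,1)·(4)^1 = 12·4 = 48.
  V_q(n, t) = 1 + 48 = 49.
Step 2: q^n = 5^12 = 244140625.
Step 3: Hamming bound ⌊q^n / V_q(n,t)⌋ = ⌊244140625/49⌋ = 4982461.
Step 4: Compare |C| = 2252889 to 4982461: satisfied.
The claimed |C| lies below the Hamming bound.


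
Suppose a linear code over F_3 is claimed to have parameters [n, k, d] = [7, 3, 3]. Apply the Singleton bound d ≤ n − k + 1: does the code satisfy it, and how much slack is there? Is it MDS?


Singleton RHS = n − k + 1 = 5, slack = 2, bound satisfied, not MDS.

Singleton bound: d ≤ n − k + 1.
Here n = 7, k = 3, so n − k + 1 = 5.
Given d = 3, check d ≤ 5: YES.
Slack = (n − k + 1) − d = 2.
The code is NOT MDS (slack = 2 > 0).
Description: the claimed parameters are [7, 3, 3]_3; such a code would be non-MDS.


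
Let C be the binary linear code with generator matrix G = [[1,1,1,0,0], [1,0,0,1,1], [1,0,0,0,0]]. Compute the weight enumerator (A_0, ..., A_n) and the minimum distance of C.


Weight distribution: A_0 = 1, A_1 = 1, A_2 = 2, A_3 = 2, A_4 = 1, A_5 = 1. Minimum distance d = 1.

Enumerate all 2^3 = 8 messages m ∈ F_2^3.
For each, compute codeword c = mG in F_2^5, then tally its weight.
  m = 000 → c = 00000, weight = 0.
  m = 100 → c = 11100, weight = 3.
  m = 010 → c = 10011, weight = 3.
  m = 110 → c = 01111, weight = 4.
  m = 001 → c = 10000, weight = 1.
  m = 101 → c = 01100, weight = 2.
  m = 011 → c = 00011, weight = 2.
  m = 111 → c = 11111, weight = 5.
Tally weights:
  weight 0: 1 codewords.
  weight 1: 1 codewords.
  weight 2: 2 codewords.
  weight 3: 2 codewords.
  weight 4: 1 codewords.
  weight 5: 1 codewords.
Minimum distance d = smallest w > 0 with A_w > 0 = 1.
Sanity: Σ A_w = 8 = 2^3 = 8 ✓.


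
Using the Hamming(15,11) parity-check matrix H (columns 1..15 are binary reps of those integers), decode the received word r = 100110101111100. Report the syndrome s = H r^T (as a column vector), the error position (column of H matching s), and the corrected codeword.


s = (1, 1, 1, 0)^T, error position = 14, corrected codeword c = 100110101111110

Compute s = H r^T mod 2 one row at a time:
  s_1 = 0 + 1 + 1 + 1 + 1 + 1 + 0 + 0 = 5 ≡ 1 (mod 2).
  s_2 = 1 + 1 + 0 + 1 + 1 + 1 + 0 + 0 = 5 ≡ 1 (mod 2).
  s_3 = 0 + 0 + 0 + 1 + 1 + 1 + 0 + 0 = 3 ≡ 1 (mod 2).
  s_4 = 1 + 0 + 1 + 1 + 1 + 1 + 1 + 0 = 6 ≡ 0 (mod 2).
s = (1, 1, 1, 0)^T — this equals column 14 of H (binary 1110), so error is at position 14.
Correct: flip bit 14 of r = 100110101111100 to get c = 100110101111110.


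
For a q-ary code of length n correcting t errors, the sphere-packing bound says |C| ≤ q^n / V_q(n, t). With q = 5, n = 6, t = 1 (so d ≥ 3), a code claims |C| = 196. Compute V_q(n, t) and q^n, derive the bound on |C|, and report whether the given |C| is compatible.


V_q(n, t) = 25, q^n = 15625, Hamming bound = 625, |C| = 196 ≤ bound (satisfied).

Step 1: Compute V_q(n, t) = Σ_{j=0}^1 C(n, j) (q−1)^j.
  j = 0: C(6,0)·(4)^0 = 1·1 = 1.
  j = 1: C(6,1)·(4)^1 = 6·4 = 24.
  V_q(n, t) = 1 + 24 = 25.
Step 2: q^n = 5^6 = 15625.
Step 3: Hamming bound ⌊q^n / V_q(n,t)⌋ = ⌊15625/25⌋ = 625.
Step 4: Compare |C| = 196 to 625: satisfied.
The claimed |C| lies below the Hamming bound.


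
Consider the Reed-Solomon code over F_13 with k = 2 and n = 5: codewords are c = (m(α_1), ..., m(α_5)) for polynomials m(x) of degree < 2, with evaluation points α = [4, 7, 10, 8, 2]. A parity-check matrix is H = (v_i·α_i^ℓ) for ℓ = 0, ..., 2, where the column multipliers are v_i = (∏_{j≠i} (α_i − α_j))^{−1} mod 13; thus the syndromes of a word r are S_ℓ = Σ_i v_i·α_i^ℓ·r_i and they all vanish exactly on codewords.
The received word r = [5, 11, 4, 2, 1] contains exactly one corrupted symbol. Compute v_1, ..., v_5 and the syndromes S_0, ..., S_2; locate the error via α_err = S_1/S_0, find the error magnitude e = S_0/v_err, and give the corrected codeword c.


S = (7, 4, 6), error at position 4, error magnitude e = 2, c = [5, 11, 4, 0, 1].

Step 1: column multipliers v_i = (∏_{j≠i}(α_i − α_j))^{−1} mod 13.
  i = 1 (α = 4): (4−7)(4−10)(4−8)(4−2) = (−3)·(−6)·(−4)·2 = −144 ≡ 12, so v_1 = 12^{−1} = 12 (mod 13).
  i = 2 (α = 7): (7−4)(7−10)(7−8)(7−2) = 3·(−3)·(−1)·5 = 45 ≡ 6, so v_2 = 6^{−1} = 11 (mod 13).
  i = 3 (α = 10): (10−4)(10−7)(10−8)(10−2) = 6·3·2·8 = 288 ≡ 2, so v_3 = 2^{−1} = 7 (mod 13).
  i = 4 (α = 8): (8−4)(8−7)(8−10)(8−2) = 4·1·(−2)·6 = −48 ≡ 4, so v_4 = 4^{−1} = 10 (mod 13).
  i = 5 (α = 2): (2−4)(2−7)(2−10)(2−8) = (−2)·(−5)·(−8)·(−6) = 480 ≡ 12, so v_5 = 12^{−1} = 12 (mod 13).
  v = [12, 11, 7, 10, 12].
Step 2: syndromes of r = [5, 11, 4, 2, 1] (all sums mod 13).
  S_0 = Σ v_i r_i = 12·5 + 11·11 + 7·4 + 10·2 + 12·1 = 241 ≡ 7.
  S_1 = Σ v_i α_i r_i = 12·4·5 + 11·7·11 + 7·10·4 + 10·8·2 + 12·2·1 = 1551 ≡ 4.
  α_i^2 mod 13 = [3, 10, 9, 12, 4].
  S_2 = Σ v_i α_i^2 r_i = 12·3·5 + 11·10·11 + 7·9·4 + 10·12·2 + 12·4·1 = 1930 ≡ 6.
  S = (7, 4, 6) ≠ 0, so r is not a codeword (an error is present).
Step 3: locate the error. For a single error e at position i, S_ℓ = v_i·e·α_i^ℓ, so α_err = S_1/S_0.
  S_0^{−1} = 7^{−1} = 2 (mod 13), so α_err = 4·2 = 8 ≡ 8 = α_4. Error position i = 4.
  Consistency check: S_2/S_1 = 6·10 = 60 ≡ 8 = α_err ✓ (single-error assumption holds).
Step 4: error magnitude e = S_0/v_4 = S_0·∏_{j≠4}(α_4 − α_j) = 7·4 = 28 ≡ 2 (mod 13).
Step 5: correct position 4: c_4 = r_4 − e = 2 − 2 ≡ 0 (mod 13). Hence c = [5, 11, 4, 0, 1].
  Check: interpolating c through the α_i gives m(x) = 10 + 2·x (degree < 2) with m(α_i) = c_i for every i, so c is indeed a codeword.


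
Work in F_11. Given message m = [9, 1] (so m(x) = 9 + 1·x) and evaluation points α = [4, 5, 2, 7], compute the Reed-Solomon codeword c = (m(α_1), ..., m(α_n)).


c = [2, 3, 0, 5]

Message polynomial: m(x) = 9 + 1·x (mod 11).
For each evaluation point α_i, compute m(α_i) mod 11:
  α_1 = 4: Horner steps 1 → 2, so m(4) = 2.
  α_2 = 5: Horner steps 1 → 3, so m(5) = 3.
  α_3 = 2: Horner steps 1 → 0, so m(2) = 0.
  α_4 = 7: Horner steps 1 → 5, so m(7) = 5.
Codeword c = [2, 3, 0, 5] ∈ F_11^4.


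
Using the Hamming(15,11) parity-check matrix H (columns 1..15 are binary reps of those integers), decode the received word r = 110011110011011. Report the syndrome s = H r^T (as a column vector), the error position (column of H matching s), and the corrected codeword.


s = (1, 0, 0, 1)^T, error position = 9, corrected codeword c = 110011111011011

Compute s = H r^T mod 2 one row at a time:
  s_1 = 1 + 0 + 0 + 1 + 1 + 0 + 1 + 1 = 5 ≡ 1 (mod 2).
  s_2 = 0 + 1 + 1 + 1 + 1 + 0 + 1 + 1 = 6 ≡ 0 (mod 2).
  s_3 = 1 + 0 + 1 + 1 + 0 + 1 + 1 + 1 = 6 ≡ 0 (mod 2).
  s_4 = 1 + 0 + 1 + 1 + 0 + 1 + 0 + 1 = 5 ≡ 1 (mod 2).
s = (1, 0, 0, 1)^T — this equals column 9 of H (binary 1001), so error is at position 9.
Correct: flip bit 9 of r = 110011110011011 to get c = 110011111011011.


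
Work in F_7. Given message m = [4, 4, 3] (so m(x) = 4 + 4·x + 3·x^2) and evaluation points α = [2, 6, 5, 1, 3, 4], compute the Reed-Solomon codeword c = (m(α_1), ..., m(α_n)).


c = [3, 3, 1, 4, 1, 5]

Message polynomial: m(x) = 4 + 4·x + 3·x^2 (mod 7).
For each evaluation point α_i, compute m(α_i) mod 7:
  α_1 = 2: Horner steps 3 → 3 → 3, so m(2) = 3.
  α_2 = 6: Horner steps 3 → 1 → 3, so m(6) = 3.
  α_3 = 5: Horner steps 3 → 5 → 1, so m(5) = 1.
  α_4 = 1: Horner steps 3 → 0 → 4, so m(1) = 4.
  α_5 = 3: Horner steps 3 → 6 → 1, so m(3) = 1.
  α_6 = 4: Horner steps 3 → 2 → 5, so m(4) = 5.
Codeword c = [3, 3, 1, 4, 1, 5] ∈ F_7^6.


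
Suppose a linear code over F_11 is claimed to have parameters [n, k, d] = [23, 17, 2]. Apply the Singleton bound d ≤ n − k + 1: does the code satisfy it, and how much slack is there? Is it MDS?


Singleton RHS = n − k + 1 = 7, slack = 5, bound satisfied, not MDS.

Singleton bound: d ≤ n − k + 1.
Here n = 23, k = 17, so n − k + 1 = 7.
Given d = 2, check d ≤ 7: YES.
Slack = (n − k + 1) − d = 5.
The code is NOT MDS (slack = 5 > 0).
Description: the claimed parameters are [23, 17, 2]_11; such a code would be non-MDS.


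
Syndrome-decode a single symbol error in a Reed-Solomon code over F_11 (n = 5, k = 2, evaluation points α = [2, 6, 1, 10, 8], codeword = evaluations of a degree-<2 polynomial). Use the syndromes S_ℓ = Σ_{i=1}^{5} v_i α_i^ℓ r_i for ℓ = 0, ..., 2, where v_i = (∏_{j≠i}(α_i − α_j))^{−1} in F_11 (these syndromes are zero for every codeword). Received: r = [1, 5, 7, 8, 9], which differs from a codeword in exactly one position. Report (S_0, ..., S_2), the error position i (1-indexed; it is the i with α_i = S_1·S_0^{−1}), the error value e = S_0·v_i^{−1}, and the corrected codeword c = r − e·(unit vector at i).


S = (1, 6, 3), error at position 2, error magnitude e = 6, c = [1, 10, 7, 8, 9].

Step 1: column multipliers v_i = (∏_{j≠i}(α_i − α_j))^{−1} mod 11.
  i = 1 (α = 2): (2−6)(2−1)(2−10)(2−8) = (−4)·1·(−8)·(−6) = −192 ≡ 6, so v_1 = 6^{−1} = 2 (mod 11).
  i = 2 (α = 6): (6−2)(6−1)(6−10)(6−8) = 4·5·(−4)·(−2) = 160 ≡ 6, so v_2 = 6^{−1} = 2 (mod 11).
  i = 3 (α = 1): (1−2)(1−6)(1−10)(1−8) = (−1)·(−5)·(−9)·(−7) = 315 ≡ 7, so v_3 = 7^{−1} = 8 (mod 11).
  i = 4 (α = 10): (10−2)(10−6)(10−1)(10−8) = 8·4·9·2 = 576 ≡ 4, so v_4 = 4^{−1} = 3 (mod 11).
  i = 5 (α = 8): (8−2)(8−6)(8−1)(8−10) = 6·2·7·(−2) = −168 ≡ 8, so v_5 = 8^{−1} = 7 (mod 11).
  v = [2, 2, 8, 3, 7].
Step 2: syndromes of r = [1, 5, 7, 8, 9] (all sums mod 11).
  S_0 = Σ v_i r_i = 2·1 + 2·5 + 8·7 + 3·8 + 7·9 = 155 ≡ 1.
  S_1 = Σ v_i α_i r_i = 2·2·1 + 2·6·5 + 8·1·7 + 3·10·8 + 7·8·9 = 864 ≡ 6.
  α_i^2 mod 11 = [4, 3, 1, 1, 9].
  S_2 = Σ v_i α_i^2 r_i = 2·4·1 + 2·3·5 + 8·1·7 + 3·1·8 + 7·9·9 = 685 ≡ 3.
  S = (1, 6, 3) ≠ 0, so r is not a codeword (an error is present).
Step 3: locate the error. For a single error e at position i, S_ℓ = v_i·e·α_i^ℓ, so α_err = S_1/S_0.
  S_0^{−1} = 1^{−1} = 1 (mod 11), so α_err = 6·1 = 6 ≡ 6 = α_2. Error position i = 2.
  Consistency check: S_2/S_1 = 3·2 = 6 ≡ 6 = α_err ✓ (single-error assumption holds).
Step 4: error magnitude e = S_0/v_2 = S_0·∏_{j≠2}(α_2 − α_j) = 1·6 = 6 ≡ 6 (mod 11).
Step 5: correct position 2: c_2 = r_2 − e = 5 − 6 ≡ 10 (mod 11). Hence c = [1, 10, 7, 8, 9].
  Check: interpolating c through the α_i gives m(x) = 2 + 5·x (degree < 2) with m(α_i) = c_i for every i, so c is indeed a codeword.


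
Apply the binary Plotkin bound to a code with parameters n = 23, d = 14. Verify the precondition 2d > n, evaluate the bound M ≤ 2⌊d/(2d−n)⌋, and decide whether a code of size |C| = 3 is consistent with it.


Plotkin bound M ≤ 4; given |C| = 3 ≤ bound (satisfied).

Check applicability: 2d = 28, n = 23.
2d − n = 5 > 0, so Plotkin applies.
Compute d/(2d−n) = 14/5 ≈ 2.8000.
⌊d/(2d−n)⌋ = 2.
Plotkin bound: M ≤ 2·2 = 4.
Given |C| = 3, check: satisfied.
This |C| is below the Plotkin bound.


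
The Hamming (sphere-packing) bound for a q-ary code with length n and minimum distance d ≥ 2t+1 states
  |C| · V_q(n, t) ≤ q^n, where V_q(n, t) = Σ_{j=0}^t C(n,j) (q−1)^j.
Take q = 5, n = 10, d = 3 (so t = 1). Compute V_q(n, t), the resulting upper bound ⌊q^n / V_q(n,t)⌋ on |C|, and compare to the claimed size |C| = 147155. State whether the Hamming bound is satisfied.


V_q(n, t) = 41, q^n = 9765625, Hamming bound = 238185, |C| = 147155 ≤ bound (satisfied).

Step 1: Compute V_q(n, t) = Σ_{j=0}^1 C(n, j) (q−1)^j.
  j = 0: C(10,0)·(4)^0 = 1·1 = 1.
  j = 1: C(10,1)·(4)^1 = 10·4 = 40.
  V_q(n, t) = 1 + 40 = 41.
Step 2: q^n = 5^10 = 9765625.
Step 3: Hamming bound ⌊q^n / V_q(n,t)⌋ = ⌊9765625/41⌋ = 238185.
Step 4: Compare |C| = 147155 to 238185: satisfied.
The claimed |C| lies below the Hamming bound.


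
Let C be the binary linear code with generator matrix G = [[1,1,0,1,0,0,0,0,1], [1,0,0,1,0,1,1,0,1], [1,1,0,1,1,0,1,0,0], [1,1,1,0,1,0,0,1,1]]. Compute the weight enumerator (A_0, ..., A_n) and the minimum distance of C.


Weight distribution: A_0 = 1, A_3 = 2, A_4 = 5, A_5 = 4, A_6 = 2, A_7 = 2. Minimum distance d = 3.

Enumerate all 2^4 = 16 messages m ∈ F_2^4.
For each, compute codeword c = mG in F_2^9, then tally its weight.
  m = 0000 → c = 000000000, weight = 0.
  m = 1000 → c = 110100001, weight = 4.
  m = 0100 → c = 100101101, weight = 5.
  m = 1100 → c = 010001100, weight = 3.
  m = 0010 → c = 110110100, weight = 5.
  m = 1010 → c = 000010101, weight = 3.
  m = 0110 → c = 010011001, weight = 4.
  m = 1110 → c = 100111000, weight = 4.
  m = 0001 → c = 111010011, weight = 6.
  m = 1001 → c = 001110010, weight = 4.
  m = 0101 → c = 011111110, weight = 7.
  m = 1101 → c = 101011111, weight = 7.
  m = 0011 → c = 001100111, weight = 5.
  m = 1011 → c = 111000110, weight = 5.
  m = 0111 → c = 101001010, weight = 4.
  m = 1111 → c = 011101011, weight = 6.
Tally weights:
  weight 0: 1 codewords.
  weight 3: 2 codewords.
  weight 4: 5 codewords.
  weight 5: 4 codewords.
  weight 6: 2 codewords.
  weight 7: 2 codewords.
Minimum distance d = smallest w > 0 with A_w > 0 = 3.
Sanity: Σ A_w = 16 = 2^4 = 16 ✓.


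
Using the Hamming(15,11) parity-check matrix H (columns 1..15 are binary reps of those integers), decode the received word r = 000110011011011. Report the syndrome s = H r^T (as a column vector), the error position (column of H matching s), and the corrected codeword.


s = (0, 1, 1, 0)^T, error position = 6, corrected codeword c = 000111011011011

Compute s = H r^T mod 2 one row at a time:
  s_1 = 1 + 1 + 0 + 1 + 1 + 0 + 1 + 1 = 6 ≡ 0 (mod 2).
  s_2 = 1 + 1 + 0 + 0 + 1 + 0 + 1 + 1 = 5 ≡ 1 (mod 2).
  s_3 = 0 + 0 + 0 + 0 + 0 + 1 + 1 + 1 = 3 ≡ 1 (mod 2).
  s_4 = 0 + 0 + 1 + 0 + 1 + 1 + 0 + 1 = 4 ≡ 0 (mod 2).
s = (0, 1, 1, 0)^T — this equals column 6 of H (binary 0110), so error is at position 6.
Correct: flip bit 6 of r = 000110011011011 to get c = 000111011011011.


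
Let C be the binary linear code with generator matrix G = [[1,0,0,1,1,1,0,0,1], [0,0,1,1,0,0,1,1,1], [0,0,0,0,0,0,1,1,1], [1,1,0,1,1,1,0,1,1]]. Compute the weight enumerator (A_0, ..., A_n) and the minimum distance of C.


Weight distribution: A_0 = 1, A_2 = 2, A_3 = 2, A_4 = 1, A_5 = 4, A_6 = 4, A_7 = 2. Minimum distance d = 2.

Enumerate all 2^4 = 16 messages m ∈ F_2^4.
For each, compute codeword c = mG in F_2^9, then tally its weight.
  m = 0000 → c = 000000000, weight = 0.
  m = 1000 → c = 100111001, weight = 5.
  m = 0100 → c = 001100111, weight = 5.
  m = 1100 → c = 101011110, weight = 6.
  m = 0010 → c = 000000111, weight = 3.
  m = 1010 → c = 100111110, weight = 6.
  m = 0110 → c = 001100000, weight = 2.
  m = 1110 → c = 101011001, weight = 5.
  m = 0001 → c = 110111011, weight = 7.
  m = 1001 → c = 010000010, weight = 2.
  m = 0101 → c = 111011100, weight = 6.
  m = 1101 → c = 011100101, weight = 5.
  m = 0011 → c = 110111100, weight = 6.
  m = 1011 → c = 010000101, weight = 3.
  m = 0111 → c = 111011011, weight = 7.
  m = 1111 → c = 011100010, weight = 4.
Tally weights:
  weight 0: 1 codewords.
  weight 2: 2 codewords.
  weight 3: 2 codewords.
  weight 4: 1 codewords.
  weight 5: 4 codewords.
  weight 6: 4 codewords.
  weight 7: 2 codewords.
Minimum distance d = smallest w > 0 with A_w > 0 = 2.
Sanity: Σ A_w = 16 = 2^4 = 16 ✓.
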